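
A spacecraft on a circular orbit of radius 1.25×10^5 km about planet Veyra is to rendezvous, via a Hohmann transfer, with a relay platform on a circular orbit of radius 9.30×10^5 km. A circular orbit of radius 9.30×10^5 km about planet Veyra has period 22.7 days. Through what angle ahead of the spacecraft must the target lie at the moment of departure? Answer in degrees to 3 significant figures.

From Kepler's third law T² = 4π²r³/μ at r = 9.30×10^5 km, T = 22.7 days = 22.7 × 86400 s = 1.96128×10^6 s: μ = 4π²r³/T² = 8.25523×10^6 km³/s².
The Hohmann ellipse has a_t = (r₁ + r₂)/2 = 5.275×10^5 km.
Transfer time t = π√(a_t³/μ) = 4.189×10^5 s.
The target's mean motion on its circular orbit is ω₂ = √(μ/r₂³) = 3.204×10^-6 rad/s.
Angle swept by the target during transfer: ω₂·t = 1.342 rad = 76.89°.
The spacecraft traverses 180° on the transfer ellipse, so the target must lead by 180° − 76.89° = 103°.

φ = 103°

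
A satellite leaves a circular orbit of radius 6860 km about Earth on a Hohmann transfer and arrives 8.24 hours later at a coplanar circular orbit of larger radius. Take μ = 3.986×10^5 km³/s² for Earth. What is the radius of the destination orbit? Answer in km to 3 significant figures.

r₂ = 58900 km

Transfer time t = 8.24 hours = 29664 s, and t = π√(a_t³/μ).
So a_t = (μ t²/π²)^(1/3) = (3.986×10^5 × (29664)² / π²)^(1/3) = 32878 km.
Since a_t = (r₁ + r₂)/2, r₂ = 2a_t − r₁ = 2×32878 − 6860 = 58896 km.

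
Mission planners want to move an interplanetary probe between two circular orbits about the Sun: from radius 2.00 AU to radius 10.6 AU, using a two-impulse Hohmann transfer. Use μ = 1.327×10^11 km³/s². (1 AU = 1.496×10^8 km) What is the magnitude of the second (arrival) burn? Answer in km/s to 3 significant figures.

In km: r₁ = 2.00 × 1.496×10^8 = 2.992×10^8 km; r₂ = 10.6 × 1.496×10^8 = 1.58576×10^9 km.
The Hohmann ellipse has a_t = (r₁ + r₂)/2 = 9.4248×10^8 km.
On the circular orbit at r = 1.58576×10^9 km, v_c = √(μ/r) = 9.148 km/s.
Vis-viva on the transfer ellipse at r = 1.58576×10^9 km gives v_t = √[μ(2/r − 1/a_t)] = 5.154 km/s.
Δv₂ = |v_t − v_c| = |5.154 − 9.148| = 3.994 km/s.

Δv₂ = 3.99 km/s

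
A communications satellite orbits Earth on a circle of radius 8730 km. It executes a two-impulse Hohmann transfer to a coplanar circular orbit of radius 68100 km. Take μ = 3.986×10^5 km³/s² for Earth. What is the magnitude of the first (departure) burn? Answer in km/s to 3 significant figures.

Δv₁ = 2.24 km/s

Semi-major axis of the transfer orbit: a_t = (8730 + 68100)/2 = 38415 km.
Circular speed at r = 8730 km: v_c = √(μ/r) = 6.757 km/s.
Transfer-orbit speed at the same r (vis-viva, a = a_t): v_t = √[μ(2/r − 1/a_t)] = 8.997 km/s.
Δv₁ = |v_t − v_c| = |8.997 − 6.757| = 2.240 km/s.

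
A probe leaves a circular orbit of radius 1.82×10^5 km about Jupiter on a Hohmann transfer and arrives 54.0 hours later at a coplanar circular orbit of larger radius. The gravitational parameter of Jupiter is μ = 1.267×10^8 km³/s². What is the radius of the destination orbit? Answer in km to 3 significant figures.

Transfer time t = 54.0 hours = 1.944×10^5 s, and t = π√(a_t³/μ).
So a_t = (μ t²/π²)^(1/3) = (1.267×10^8 × (1.944×10^5)² / π²)^(1/3) = 7.8576×10^5 km.
Since a_t = (r₁ + r₂)/2, r₂ = 2a_t − r₁ = 2×7.8576×10^5 − 1.820×10^5 = 1.38952×10^6 km.

r₂ = 1.39×10^6 km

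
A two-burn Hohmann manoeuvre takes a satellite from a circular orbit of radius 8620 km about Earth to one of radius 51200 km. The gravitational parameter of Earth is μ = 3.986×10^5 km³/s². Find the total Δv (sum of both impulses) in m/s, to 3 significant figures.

Semi-major axis of the transfer orbit: a_t = (8620 + 51200)/2 = 29910 km.
Circular speed at r₁: v₁ = √(μ/r₁) = √(3.986×10^5/8620) = 6.800 km/s.
Transfer-orbit speed at r₁ (v² = μ(2/r − 1/a)): v_p = √[μ(2/r₁ − 1/a_t)] = 8.897 km/s.
First burn Δv₁ = |v_p − v₁| = 2.097 km/s.
At r₂, v₂ = √(μ/r₂) = 2.790 km/s.
Transfer-orbit speed at r₂: v_a = √[μ(2/r₂ − 1/a_t)] = 1.498 km/s.
Second burn Δv₂ = |v₂ − v_a| = 1.292 km/s.
Total Δv = Δv₁ + Δv₂ = 3.389 km/s.

Δv = 3390 m/s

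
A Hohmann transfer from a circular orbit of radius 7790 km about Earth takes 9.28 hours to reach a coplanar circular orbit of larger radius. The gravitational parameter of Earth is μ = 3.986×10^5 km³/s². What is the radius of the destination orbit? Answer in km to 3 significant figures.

r₂ = 63400 km

Transfer time t = 9.28 hours = 33408 s, and t = π√(a_t³/μ).
So a_t = (μ t²/π²)^(1/3) = (3.986×10^5 × (33408)² / π²)^(1/3) = 35589 km.
Since a_t = (r₁ + r₂)/2, r₂ = 2a_t − r₁ = 2×35589 − 7790 = 63388 km.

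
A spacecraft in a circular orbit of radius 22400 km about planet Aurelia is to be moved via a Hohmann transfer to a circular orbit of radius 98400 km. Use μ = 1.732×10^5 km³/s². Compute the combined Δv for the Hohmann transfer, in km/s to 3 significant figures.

Δv = 1.29 km/s

Semi-major axis of the transfer orbit: a_t = (22400 + 98400)/2 = 60400 km.
Circular speed at r₁: v₁ = √(μ/r₁) = √(1.732×10^5/22400) = 2.7807 km/s.
On the transfer ellipse at r₁, vis-viva gives v_p = √[μ(2/r₁ − 1/a_t)] = 3.5492 km/s.
First burn Δv₁ = |v_p − v₁| = 0.7685 km/s.
At r₂, v₂ = √(μ/r₂) = 1.32671 km/s.
Transfer-orbit speed at r₂: v_a = √[μ(2/r₂ − 1/a_t)] = 0.807945 km/s.
Second burn Δv₂ = |v₂ − v_a| = 0.5188 km/s.
Δv = Δv₁ + Δv₂ = 0.7685 + 0.5188 = 1.287 km/s.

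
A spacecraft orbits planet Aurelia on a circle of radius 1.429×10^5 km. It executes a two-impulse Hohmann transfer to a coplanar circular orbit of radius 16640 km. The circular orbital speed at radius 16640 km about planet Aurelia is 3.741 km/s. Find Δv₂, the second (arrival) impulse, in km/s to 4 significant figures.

Δv₂ = 1.266 km/s

From the circular-orbit relation v² = μ/r at r = 16640 km: μ = v²r = (3.741)² × 16640 = 2.32878×10^5 km³/s².
Semi-major axis of the transfer orbit: a_t = (1.429×10^5 + 16640)/2 = 79770 km.
Circular speed at r = 16640 km: v_c = √(μ/r) = 3.741 km/s.
Vis-viva on the transfer ellipse at r = 16640 km gives v_t = √[μ(2/r − 1/a_t)] = 5.007 km/s.
Δv₂ = |v_t − v_c| = |5.007 − 3.741| = 1.266 km/s.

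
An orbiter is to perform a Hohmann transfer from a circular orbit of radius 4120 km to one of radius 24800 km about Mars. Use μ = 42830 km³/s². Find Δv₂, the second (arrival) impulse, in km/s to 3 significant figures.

Transfer-ellipse semi-major axis a_t = (r₁ + r₂)/2 = (4120 + 24800)/2 = 14460 km.
Circular speed at r = 24800 km: v_c = √(μ/r) = 1.3142 km/s.
Transfer-orbit speed at the same r (vis-viva, a = a_t): v_t = √[μ(2/r − 1/a_t)] = 0.70148 km/s.
Δv₂ = |v_t − v_c| = |0.70148 − 1.3142| = 0.6127 km/s.

Δv₂ = 0.613 km/s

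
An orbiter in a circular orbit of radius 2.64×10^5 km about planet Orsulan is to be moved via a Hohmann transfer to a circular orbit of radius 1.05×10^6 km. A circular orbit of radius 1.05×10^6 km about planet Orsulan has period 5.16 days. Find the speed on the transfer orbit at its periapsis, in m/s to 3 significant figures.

v = 37300 m/s

From Kepler's third law T² = 4π²r³/μ at r = 1.05×10^6 km, T = 5.16 days = 5.16 × 86400 s = 4.45824×10^5 s: μ = 4π²r³/T² = 2.29933×10^8 km³/s².
Transfer-ellipse semi-major axis a_t = (r₁ + r₂)/2 = (2.640×10^5 + 1.050×10^6)/2 = 6.570×10^5 km.
The periapsis of the transfer ellipse is at r = 2.640×10^5 km.
Applying v² = μ(2/r − 1/a_t): v = 37.31 km/s.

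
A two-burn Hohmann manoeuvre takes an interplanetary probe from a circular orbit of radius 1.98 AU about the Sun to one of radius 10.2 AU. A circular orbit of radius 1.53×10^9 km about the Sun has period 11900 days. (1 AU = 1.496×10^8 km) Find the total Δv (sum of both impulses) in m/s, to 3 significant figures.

From Kepler's third law T² = 4π²r³/μ at r = 1.53×10^9 km, T = 11900 days = 11900 × 86400 s = 1.02816×10^9 s: μ = 4π²r³/T² = 1.33756×10^11 km³/s².
In km: r₁ = 1.98 × 1.496×10^8 = 2.96208×10^8 km; r₂ = 10.2 × 1.496×10^8 = 1.52592×10^9 km.
Transfer-ellipse semi-major axis a_t = (r₁ + r₂)/2 = (2.96208×10^8 + 1.52592×10^9)/2 = 9.11064×10^8 km.
Circular speed at r₁: v₁ = √(μ/r₁) = √(1.33756×10^11/2.96208×10^8) = 21.2500 km/s.
On the transfer ellipse at r₁, vis-viva equation gives v_p = √[μ(2/r₁ − 1/a_t)] = 27.5011 km/s.
First burn Δv₁ = |v_p − v₁| = 6.2511 km/s.
At r₂, v₂ = √(μ/r₂) = 9.362 km/s.
Transfer-orbit speed at r₂: v_a = √[μ(2/r₂ − 1/a_t)] = 5.338 km/s.
Second burn Δv₂ = |v₂ − v_a| = 4.0240 km/s.
Δv = Δv₁ + Δv₂ = 6.2511 + 4.0240 = 10.28 km/s.

Δv = 10300 m/s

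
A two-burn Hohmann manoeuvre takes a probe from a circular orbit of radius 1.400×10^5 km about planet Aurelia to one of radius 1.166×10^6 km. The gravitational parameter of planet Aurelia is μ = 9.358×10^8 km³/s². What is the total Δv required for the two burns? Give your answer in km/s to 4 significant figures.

Semi-major axis of the transfer orbit: a_t = (1.400×10^5 + 1.166×10^6)/2 = 6.530×10^5 km.
At r₁ the circular-orbit speed is v₁ = √(μ/r₁) = 81.757 km/s.
Transfer-orbit speed at r₁ (vis-viva equation): v_p = √[μ(2/r₁ − 1/a_t)] = 109.25 km/s.
First burn Δv₁ = |v_p − v₁| = 27.49 km/s.
At r₂, v₂ = √(μ/r₂) = 28.33 km/s.
Transfer-orbit speed at r₂: v_a = √[μ(2/r₂ − 1/a_t)] = 13.12 km/s.
Second burn Δv₂ = |v₂ − v_a| = 15.21 km/s.
Total Δv = Δv₁ + Δv₂ = 42.70 km/s.

Δv = 42.70 km/s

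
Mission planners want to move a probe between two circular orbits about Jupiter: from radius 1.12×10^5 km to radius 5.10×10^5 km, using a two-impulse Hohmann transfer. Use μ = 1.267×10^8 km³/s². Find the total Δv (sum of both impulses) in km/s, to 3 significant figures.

Transfer-ellipse semi-major axis a_t = (r₁ + r₂)/2 = (1.120×10^5 + 5.100×10^5)/2 = 3.110×10^5 km.
At r₁ the circular-orbit speed is v₁ = √(μ/r₁) = 33.634 km/s.
On the transfer ellipse at r₁, vis-viva gives v_p = √[μ(2/r₁ − 1/a_t)] = 43.071 km/s.
First burn Δv₁ = |v_p − v₁| = 9.437 km/s.
At r₂, v₂ = √(μ/r₂) = 15.762 km/s.
Transfer-orbit speed at r₂: v_a = √[μ(2/r₂ − 1/a_t)] = 9.4587 km/s.
Second burn Δv₂ = |v₂ − v_a| = 6.303 km/s.
Δv = Δv₁ + Δv₂ = 9.437 + 6.303 = 15.74 km/s.

Δv = 15.7 km/s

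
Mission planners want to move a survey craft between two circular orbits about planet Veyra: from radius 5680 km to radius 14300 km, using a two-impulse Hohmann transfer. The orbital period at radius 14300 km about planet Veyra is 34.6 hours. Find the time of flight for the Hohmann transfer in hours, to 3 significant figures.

t = 10.1 hours

From Kepler's third law T² = 4π²r³/μ at r = 14300 km, T = 34.6 hours = 34.6 × 3600 s = 1.2456×10^5 s: μ = 4π²r³/T² = 7440.65 km³/s².
The Hohmann ellipse has a_t = (r₁ + r₂)/2 = 9990 km.
Transfer time t = π√(a_t³/μ) = π√((9990)³ / 7440.65) = 36370 s.
Converting: 36370 s ÷ 3600 s/hour = 10.1 hours.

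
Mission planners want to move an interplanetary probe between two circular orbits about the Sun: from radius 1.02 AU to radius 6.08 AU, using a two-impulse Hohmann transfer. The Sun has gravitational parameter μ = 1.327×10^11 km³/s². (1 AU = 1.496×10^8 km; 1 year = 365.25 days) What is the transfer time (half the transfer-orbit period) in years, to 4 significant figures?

t = 3.345 years

In km: r₁ = 1.02 × 1.496×10^8 = 1.52592×10^8 km; r₂ = 6.08 × 1.496×10^8 = 9.09568×10^8 km.
Semi-major axis of the transfer orbit: a_t = (1.52592×10^8 + 9.09568×10^8)/2 = 5.3108×10^8 km.
Half the transfer-orbit period gives t = π√(a_t³/μ) = 1.0555×10^8 s.
Converting: 1.0555×10^8 s ÷ 3.15576×10^7 s/year (365.25 × 86400) = 3.345 years.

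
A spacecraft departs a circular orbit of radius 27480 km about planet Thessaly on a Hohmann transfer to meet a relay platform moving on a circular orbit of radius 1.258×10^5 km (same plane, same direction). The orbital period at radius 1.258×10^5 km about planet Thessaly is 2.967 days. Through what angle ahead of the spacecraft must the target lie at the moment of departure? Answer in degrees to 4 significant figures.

φ = 94.41°

From Kepler's third law T² = 4π²r³/μ at r = 1.258×10^5 km, T = 2.967 days = 2.967 × 86400 s = 2.563488×10^5 s: μ = 4π²r³/T² = 1.19602×10^6 km³/s².
Transfer-ellipse semi-major axis a_t = (r₁ + r₂)/2 = (27480 + 1.258×10^5)/2 = 76640 km.
Transfer time t = π√(a_t³/μ) = 60950 s.
The target's mean motion on its circular orbit is ω₂ = √(μ/r₂³) = 2.451×10^-5 rad/s.
Angle swept by the target during transfer: ω₂·t = 1.4939 rad = 85.59°.
The spacecraft traverses 180° on the transfer ellipse, so the target must lead by 180° − 85.59° = 94.41°.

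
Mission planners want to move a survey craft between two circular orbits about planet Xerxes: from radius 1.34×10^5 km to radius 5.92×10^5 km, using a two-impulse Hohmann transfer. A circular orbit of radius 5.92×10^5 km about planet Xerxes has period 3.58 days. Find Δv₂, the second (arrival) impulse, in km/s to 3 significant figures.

From Kepler's third law T² = 4π²r³/μ at r = 5.92×10^5 km, T = 3.58 days = 3.58 × 86400 s = 3.09312×10^5 s: μ = 4π²r³/T² = 8.56113×10^7 km³/s².
The Hohmann ellipse has a_t = (r₁ + r₂)/2 = 3.630×10^5 km.
On the circular orbit at r = 5.920×10^5 km, v_c = √(μ/r) = 12.0255 km/s.
Vis-viva on the transfer ellipse at r = 5.920×10^5 km gives v_t = √[μ(2/r − 1/a_t)] = 7.30641 km/s.
Δv₂ = |v_t − v_c| = |7.30641 − 12.0255| = 4.719 km/s.

Δv₂ = 4.72 km/s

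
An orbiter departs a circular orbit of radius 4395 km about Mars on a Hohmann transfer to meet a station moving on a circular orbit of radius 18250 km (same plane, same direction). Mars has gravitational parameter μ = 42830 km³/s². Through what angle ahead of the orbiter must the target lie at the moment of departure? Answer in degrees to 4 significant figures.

φ = 92.04°

Semi-major axis of the transfer orbit: a_t = (4395 + 18250)/2 = 11322.5 km.
The half-period of the transfer ellipse is t = π√(a_t³/μ) = 18289 s.
Target angular speed ω₂ = √(μ/r₂³) = 8.3942×10^-5 rad/s.
Angle swept by the target during transfer: ω₂·t = 1.5352 rad = 87.96°.
Arrival is 180° from departure on the ellipse, so φ = 180° − 87.96° = 92.04°.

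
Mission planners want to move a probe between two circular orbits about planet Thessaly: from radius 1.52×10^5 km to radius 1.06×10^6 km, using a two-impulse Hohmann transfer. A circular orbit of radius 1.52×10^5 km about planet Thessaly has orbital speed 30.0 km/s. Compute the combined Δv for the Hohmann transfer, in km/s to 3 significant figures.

Δv = 15.3 km/s

From the circular-orbit relation v² = μ/r at r = 1.52×10^5 km: μ = v²r = (30.0)² × 1.52×10^5 = 1.36800×10^8 km³/s².
The Hohmann ellipse has a_t = (r₁ + r₂)/2 = 6.060×10^5 km.
At r₁ the circular-orbit speed is v₁ = √(μ/r₁) = 30.000 km/s.
Transfer-orbit speed at r₁ (vis-viva): v_p = √[μ(2/r₁ − 1/a_t)] = 39.677 km/s.
First burn Δv₁ = |v_p − v₁| = 9.677 km/s.
At r₂, v₂ = √(μ/r₂) = 11.3603 km/s.
Transfer-orbit speed at r₂: v_a = √[μ(2/r₂ − 1/a_t)] = 5.68952 km/s.
Second burn Δv₂ = |v₂ − v_a| = 5.671 km/s.
Total Δv = Δv₁ + Δv₂ = 15.35 km/s.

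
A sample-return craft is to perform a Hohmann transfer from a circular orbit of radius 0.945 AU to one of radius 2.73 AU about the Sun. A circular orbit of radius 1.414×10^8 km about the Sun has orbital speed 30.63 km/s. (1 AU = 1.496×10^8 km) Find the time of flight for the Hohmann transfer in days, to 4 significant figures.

t = 455.0 days

From the circular-orbit relation v² = μ/r at r = 1.414×10^8 km: μ = v²r = (30.63)² × 1.414×10^8 = 1.32661×10^11 km³/s².
In km: r₁ = 0.945 × 1.496×10^8 = 1.41372×10^8 km; r₂ = 2.73 × 1.496×10^8 = 4.08408×10^8 km.
Semi-major axis of the transfer orbit: a_t = (1.41372×10^8 + 4.08408×10^8)/2 = 2.7489×10^8 km.
Half the transfer-orbit period gives t = π√(a_t³/μ) = 3.931×10^7 s.
Converting: 3.931×10^7 s ÷ 86400 s/day = 455.0 days.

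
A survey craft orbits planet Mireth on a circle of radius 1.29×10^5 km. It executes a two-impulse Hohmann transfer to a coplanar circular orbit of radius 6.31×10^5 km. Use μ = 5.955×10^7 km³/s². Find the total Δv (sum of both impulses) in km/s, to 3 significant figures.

Transfer-ellipse semi-major axis a_t = (r₁ + r₂)/2 = (1.290×10^5 + 6.310×10^5)/2 = 3.800×10^5 km.
At r₁ the circular-orbit speed is v₁ = √(μ/r₁) = 21.486 km/s.
Transfer-orbit speed at r₁ (v² = μ(2/r − 1/a)): v_p = √[μ(2/r₁ − 1/a_t)] = 27.687 km/s.
First burn Δv₁ = |v_p − v₁| = 6.2010 km/s.
Circular speed at r₂: v₂ = √(μ/r₂) = 9.71463 km/s.
Transfer-orbit speed at r₂: v_a = √[μ(2/r₂ − 1/a_t)] = 5.66017 km/s.
Second burn Δv₂ = |v₂ − v_a| = 4.0545 km/s.
Δv = Δv₁ + Δv₂ = 6.2010 + 4.0545 = 10.26 km/s.

Δv = 10.3 km/s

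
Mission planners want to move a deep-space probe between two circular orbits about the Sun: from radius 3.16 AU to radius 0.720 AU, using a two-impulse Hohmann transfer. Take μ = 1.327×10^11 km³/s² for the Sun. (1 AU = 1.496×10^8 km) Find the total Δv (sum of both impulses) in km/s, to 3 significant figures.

In km: r₁ = 3.16 × 1.496×10^8 = 4.72736×10^8 km; r₂ = 0.720 × 1.496×10^8 = 1.07712×10^8 km.
Semi-major axis of the transfer orbit: a_t = (4.72736×10^8 + 1.07712×10^8)/2 = 2.90224×10^8 km.
At r₁ the circular-orbit speed is v₁ = √(μ/r₁) = 16.754 km/s.
Transfer-orbit speed at r₁ (vis-viva equation): v_a = √[μ(2/r₁ − 1/a_t)] = 10.207 km/s.
First burn Δv₁ = |v_a − v₁| = 6.547 km/s.
Circular speed at r₂: v₂ = √(μ/r₂) = 35.100 km/s.
Transfer-orbit speed at r₂: v_p = √[μ(2/r₂ − 1/a_t)] = 44.797 km/s.
Second burn Δv₂ = |v₂ − v_p| = 9.697 km/s.
Δv = Δv₁ + Δv₂ = 6.547 + 9.697 = 16.24 km/s.

Δv = 16.2 km/s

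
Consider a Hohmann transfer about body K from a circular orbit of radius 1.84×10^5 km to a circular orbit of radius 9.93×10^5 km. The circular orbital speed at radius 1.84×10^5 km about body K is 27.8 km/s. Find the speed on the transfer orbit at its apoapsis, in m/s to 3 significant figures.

From the circular-orbit relation v² = μ/r at r = 1.84×10^5 km: μ = v²r = (27.8)² × 1.84×10^5 = 1.42203×10^8 km³/s².
The Hohmann ellipse has a_t = (r₁ + r₂)/2 = 5.885×10^5 km.
The apoapsis of the transfer ellipse is at r = 9.930×10^5 km.
Vis-viva: v = √[μ(2/r − 1/a_t)] = √[1.42203×10^8 × (2/9.930×10^5 − 1/5.885×10^5)] = 6.691 km/s.

v = 6690 m/s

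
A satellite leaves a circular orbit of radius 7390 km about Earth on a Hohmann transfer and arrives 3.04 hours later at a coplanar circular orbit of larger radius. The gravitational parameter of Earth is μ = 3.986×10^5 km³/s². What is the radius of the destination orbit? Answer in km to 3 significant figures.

Transfer time t = 3.04 hours = 10944 s, and t = π√(a_t³/μ).
So a_t = (μ t²/π²)^(1/3) = (3.986×10^5 × (10944)² / π²)^(1/3) = 16912 km.
Since a_t = (r₁ + r₂)/2, r₂ = 2a_t − r₁ = 2×16912 − 7390 = 26434 km.

r₂ = 26400 km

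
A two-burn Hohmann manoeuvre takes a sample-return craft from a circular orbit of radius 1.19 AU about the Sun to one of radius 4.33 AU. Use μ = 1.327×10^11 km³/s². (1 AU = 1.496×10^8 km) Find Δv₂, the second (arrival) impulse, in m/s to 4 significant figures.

Δv₂ = 4915 m/s

In km: r₁ = 1.19 × 1.496×10^8 = 1.78024×10^8 km; r₂ = 4.33 × 1.496×10^8 = 6.47768×10^8 km.
Semi-major axis of the transfer orbit: a_t = (1.78024×10^8 + 6.47768×10^8)/2 = 4.12896×10^8 km.
On the circular orbit at r = 6.47768×10^8 km, v_c = √(μ/r) = 14.313 km/s.
Transfer-orbit speed at the same r (vis-viva, a = a_t): v_t = √[μ(2/r − 1/a_t)] = 9.3982 km/s.
Δv₂ = |v_t − v_c| = |9.3982 − 14.313| = 4.915 km/s.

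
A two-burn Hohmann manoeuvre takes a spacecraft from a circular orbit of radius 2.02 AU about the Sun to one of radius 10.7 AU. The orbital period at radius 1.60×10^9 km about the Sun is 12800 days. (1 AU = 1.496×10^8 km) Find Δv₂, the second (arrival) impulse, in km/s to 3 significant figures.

From Kepler's third law T² = 4π²r³/μ at r = 1.60×10^9 km, T = 12800 days = 12800 × 86400 s = 1.10592×10^9 s: μ = 4π²r³/T² = 1.32212×10^11 km³/s².
In km: r₁ = 2.02 × 1.496×10^8 = 3.02192×10^8 km; r₂ = 10.7 × 1.496×10^8 = 1.60072×10^9 km.
Semi-major axis of the transfer orbit: a_t = (3.02192×10^8 + 1.60072×10^9)/2 = 9.51456×10^8 km.
Circular speed at r = 1.60072×10^9 km: v_c = √(μ/r) = 9.088 km/s.
Vis-viva on the transfer ellipse at r = 1.60072×10^9 km gives v_t = √[μ(2/r − 1/a_t)] = 5.122 km/s.
Δv₂ = |v_t − v_c| = |5.122 − 9.088| = 3.966 km/s.

Δv₂ = 3.97 km/s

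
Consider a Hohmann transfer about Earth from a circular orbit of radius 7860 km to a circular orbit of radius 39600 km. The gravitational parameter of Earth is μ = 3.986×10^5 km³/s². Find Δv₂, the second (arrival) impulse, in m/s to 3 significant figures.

Δv₂ = 1350 m/s

Semi-major axis of the transfer orbit: a_t = (7860 + 39600)/2 = 23730 km.
Circular speed at r = 39600 km: v_c = √(μ/r) = 3.173 km/s.
Vis-viva on the transfer ellipse at r = 39600 km gives v_t = √[μ(2/r − 1/a_t)] = 1.826 km/s.
Δv₂ = |v_t − v_c| = |1.826 − 3.173| = 1.347 km/s.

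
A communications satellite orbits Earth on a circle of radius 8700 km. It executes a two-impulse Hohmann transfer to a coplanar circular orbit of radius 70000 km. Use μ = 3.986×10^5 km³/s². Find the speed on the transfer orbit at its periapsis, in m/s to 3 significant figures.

The Hohmann ellipse has a_t = (r₁ + r₂)/2 = 39350 km.
The periapsis of the transfer ellipse is at r = 8700 km.
Vis-viva: v = √[μ(2/r − 1/a_t)] = √[3.986×10^5 × (2/8700 − 1/39350)] = 9.028 km/s.

v = 9030 m/s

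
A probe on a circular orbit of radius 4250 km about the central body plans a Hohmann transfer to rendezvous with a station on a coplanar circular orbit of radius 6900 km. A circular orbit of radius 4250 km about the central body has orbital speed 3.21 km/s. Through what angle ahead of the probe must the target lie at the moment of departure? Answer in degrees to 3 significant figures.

φ = 49.3°

From the circular-orbit relation v² = μ/r at r = 4250 km: μ = v²r = (3.21)² × 4250 = 43792.4 km³/s².
The Hohmann ellipse has a_t = (r₁ + r₂)/2 = 5575 km.
The half-period of the transfer ellipse is t = π√(a_t³/μ) = 6249 s.
Target angular speed ω₂ = √(μ/r₂³) = 3.651×10^-4 rad/s.
Angle swept by the target during transfer: ω₂·t = 2.282 rad = 130.7°.
The probe traverses 180° on the transfer ellipse, so the target must lead by 180° − 130.7° = 49.3°.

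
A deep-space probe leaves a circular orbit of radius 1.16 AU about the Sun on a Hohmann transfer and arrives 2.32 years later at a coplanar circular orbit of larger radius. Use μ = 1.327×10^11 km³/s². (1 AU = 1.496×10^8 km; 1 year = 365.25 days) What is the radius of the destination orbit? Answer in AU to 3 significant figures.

In km: r₁ = 1.16 × 1.496×10^8 = 1.73536×10^8 km.
Transfer time t = 2.32 years × 365.25 × 86400 s = 7.3213632×10^7 s, and t = π√(a_t³/μ).
So a_t = (μ t²/π²)^(1/3) = (1.327×10^11 × (7.3213632×10^7)² / π²)^(1/3) = 4.1615×10^8 km.
Since a_t = (r₁ + r₂)/2, r₂ = 2a_t − r₁ = 2×4.1615×10^8 − 1.73536×10^8 = 6.58764×10^8 km.
In AU: r₂ = 6.58764×10^8 / 1.496×10^8 = 4.40 AU.

r₂ = 4.40 AU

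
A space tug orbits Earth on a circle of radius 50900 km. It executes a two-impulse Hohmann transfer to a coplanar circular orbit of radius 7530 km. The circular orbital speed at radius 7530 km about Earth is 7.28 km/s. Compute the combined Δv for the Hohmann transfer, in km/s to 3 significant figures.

From the circular-orbit relation v² = μ/r at r = 7530 km: μ = v²r = (7.28)² × 7530 = 3.99078×10^5 km³/s².
Semi-major axis of the transfer orbit: a_t = (50900 + 7530)/2 = 29215 km.
At r₁ the circular-orbit speed is v₁ = √(μ/r₁) = 2.80008 km/s.
On the transfer ellipse at r₁, vis-viva gives v_a = √[μ(2/r₁ − 1/a_t)] = 1.42156 km/s.
First burn Δv₁ = |v_a − v₁| = 1.379 km/s.
Circular speed at r₂: v₂ = √(μ/r₂) = 7.280 km/s.
Transfer-orbit speed at r₂: v_p = √[μ(2/r₂ − 1/a_t)] = 9.609 km/s.
Second burn Δv₂ = |v₂ − v_p| = 2.329 km/s.
Δv = Δv₁ + Δv₂ = 1.379 + 2.329 = 3.708 km/s.

Δv = 3.71 km/s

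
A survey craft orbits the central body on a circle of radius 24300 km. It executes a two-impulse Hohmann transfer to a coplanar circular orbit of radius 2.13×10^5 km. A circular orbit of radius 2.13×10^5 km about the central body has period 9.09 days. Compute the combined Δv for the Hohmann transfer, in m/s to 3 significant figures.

Δv = 2650 m/s

From Kepler's third law T² = 4π²r³/μ at r = 2.13×10^5 km, T = 9.09 days = 9.09 × 86400 s = 7.85376×10^5 s: μ = 4π²r³/T² = 6.18505×10^5 km³/s².
Semi-major axis of the transfer orbit: a_t = (24300 + 2.130×10^5)/2 = 1.1865×10^5 km.
At r₁ the circular-orbit speed is v₁ = √(μ/r₁) = 5.0451 km/s.
Transfer-orbit speed at r₁ (vis-viva): v_p = √[μ(2/r₁ − 1/a_t)] = 6.7597 km/s.
First burn Δv₁ = |v_p − v₁| = 1.7146 km/s.
Circular speed at r₂: v₂ = √(μ/r₂) = 1.70405 km/s.
Transfer-orbit speed at r₂: v_a = √[μ(2/r₂ − 1/a_t)] = 0.771172 km/s.
Second burn Δv₂ = |v₂ − v_a| = 0.93288 km/s.
Δv = Δv₁ + Δv₂ = 1.7146 + 0.93288 = 2.647 km/s.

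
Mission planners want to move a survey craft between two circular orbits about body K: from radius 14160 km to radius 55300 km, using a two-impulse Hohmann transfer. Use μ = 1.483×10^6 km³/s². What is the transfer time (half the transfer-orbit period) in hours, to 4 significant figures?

t = 4.638 hours

Transfer-ellipse semi-major axis a_t = (r₁ + r₂)/2 = (14160 + 55300)/2 = 34730 km.
By Kepler's third law the transfer-orbit period is T = 2π√(a_t³/μ), so t = T/2 = 16697 s.
Converting: 16697 s ÷ 3600 s/hour = 4.638 hours.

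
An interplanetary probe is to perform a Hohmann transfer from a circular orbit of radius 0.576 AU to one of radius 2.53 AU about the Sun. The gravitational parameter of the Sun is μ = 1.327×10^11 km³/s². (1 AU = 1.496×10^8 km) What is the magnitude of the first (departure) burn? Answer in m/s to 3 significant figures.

Δv₁ = 10800 m/s

In km: r₁ = 0.576 × 1.496×10^8 = 8.61696×10^7 km; r₂ = 2.53 × 1.496×10^8 = 3.78488×10^8 km.
Transfer-ellipse semi-major axis a_t = (r₁ + r₂)/2 = (8.61696×10^7 + 3.78488×10^8)/2 = 2.323288×10^8 km.
On the circular orbit at r = 8.61696×10^7 km, v_c = √(μ/r) = 39.24 km/s.
Transfer-orbit speed at the same r (vis-viva, a = a_t): v_t = √[μ(2/r − 1/a_t)] = 50.09 km/s.
Δv₁ = |v_t − v_c| = |50.09 − 39.24| = 10.85 km/s.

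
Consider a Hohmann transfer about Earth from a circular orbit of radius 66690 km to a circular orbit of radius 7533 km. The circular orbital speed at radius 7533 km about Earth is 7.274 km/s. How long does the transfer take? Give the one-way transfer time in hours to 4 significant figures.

t = 9.882 hours

From the circular-orbit relation v² = μ/r at r = 7533 km: μ = v²r = (7.274)² × 7533 = 3.98579×10^5 km³/s².
Semi-major axis of the transfer orbit: a_t = (66690 + 7533)/2 = 37111.5 km.
Transfer time t = π√(a_t³/μ) = π√((37111.5)³ / 3.98579×10^5) = 35576 s.
Converting: 35576 s ÷ 3600 s/hour = 9.882 hours.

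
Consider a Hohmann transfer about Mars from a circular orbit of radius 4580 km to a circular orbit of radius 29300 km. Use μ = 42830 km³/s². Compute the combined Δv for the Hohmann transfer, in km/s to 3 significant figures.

Transfer-ellipse semi-major axis a_t = (r₁ + r₂)/2 = (4580 + 29300)/2 = 16940 km.
Circular speed at r₁: v₁ = √(μ/r₁) = √(42830/4580) = 3.0580 km/s.
On the transfer ellipse at r₁, v² = μ(2/r − 1/a) gives v_p = √[μ(2/r₁ − 1/a_t)] = 4.0218 km/s.
First burn Δv₁ = |v_p − v₁| = 0.9638 km/s.
At r₂, v₂ = √(μ/r₂) = 1.20904 km/s.
Transfer-orbit speed at r₂: v_a = √[μ(2/r₂ − 1/a_t)] = 0.628661 km/s.
Second burn Δv₂ = |v₂ − v_a| = 0.5804 km/s.
Total Δv = Δv₁ + Δv₂ = 1.544 km/s.

Δv = 1.54 km/s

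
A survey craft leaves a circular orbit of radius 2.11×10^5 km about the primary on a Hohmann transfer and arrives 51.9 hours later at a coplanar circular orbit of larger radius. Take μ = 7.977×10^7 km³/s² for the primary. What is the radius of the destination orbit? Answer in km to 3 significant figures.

Transfer time t = 51.9 hours = 1.8684×10^5 s, and t = π√(a_t³/μ).
So a_t = (μ t²/π²)^(1/3) = (7.977×10^7 × (1.8684×10^5)² / π²)^(1/3) = 6.5588×10^5 km.
Since a_t = (r₁ + r₂)/2, r₂ = 2a_t − r₁ = 2×6.5588×10^5 − 2.110×10^5 = 1.10076×10^6 km.

r₂ = 1.10×10^6 km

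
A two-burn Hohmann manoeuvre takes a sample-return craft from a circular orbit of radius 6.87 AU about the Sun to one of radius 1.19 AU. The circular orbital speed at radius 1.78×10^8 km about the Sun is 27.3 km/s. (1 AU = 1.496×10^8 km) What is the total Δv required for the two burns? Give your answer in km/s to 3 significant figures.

From the circular-orbit relation v² = μ/r at r = 1.78×10^8 km: μ = v²r = (27.3)² × 1.78×10^8 = 1.32662×10^11 km³/s².
In km: r₁ = 6.87 × 1.496×10^8 = 1.027752×10^9 km; r₂ = 1.19 × 1.496×10^8 = 1.78024×10^8 km.
Transfer-ellipse semi-major axis a_t = (r₁ + r₂)/2 = (1.027752×10^9 + 1.78024×10^8)/2 = 6.02888×10^8 km.
Circular speed at r₁: v₁ = √(μ/r₁) = √(1.32662×10^11/1.027752×10^9) = 11.3613 km/s.
Transfer-orbit speed at r₁ (v² = μ(2/r − 1/a)): v_a = √[μ(2/r₁ − 1/a_t)] = 6.17376 km/s.
First burn Δv₁ = |v_a − v₁| = 5.188 km/s.
Circular speed at r₂: v₂ = √(μ/r₂) = 27.298 km/s.
Transfer-orbit speed at r₂: v_p = √[μ(2/r₂ − 1/a_t)] = 35.642 km/s.
Second burn Δv₂ = |v₂ − v_p| = 8.344 km/s.
Δv = Δv₁ + Δv₂ = 5.188 + 8.344 = 13.53 km/s.

Δv = 13.5 km/s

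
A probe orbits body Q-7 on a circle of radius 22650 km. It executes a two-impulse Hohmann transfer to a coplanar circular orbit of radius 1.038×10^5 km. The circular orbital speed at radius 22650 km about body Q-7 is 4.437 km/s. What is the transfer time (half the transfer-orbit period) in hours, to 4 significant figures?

From the circular-orbit relation v² = μ/r at r = 22650 km: μ = v²r = (4.437)² × 22650 = 4.45910×10^5 km³/s².
Semi-major axis of the transfer orbit: a_t = (22650 + 1.038×10^5)/2 = 63225 km.
Transfer time t = π√(a_t³/μ) = π√((63225)³ / 4.45910×10^5) = 74793 s.
Converting: 74793 s ÷ 3600 s/hour = 20.78 hours.

t = 20.78 hours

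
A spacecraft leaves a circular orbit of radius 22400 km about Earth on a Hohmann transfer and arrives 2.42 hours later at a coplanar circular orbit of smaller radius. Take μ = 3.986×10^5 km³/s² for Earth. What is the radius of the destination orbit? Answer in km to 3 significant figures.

r₂ = 6650 km

Transfer time t = 2.42 hours = 8712 s, and t = π√(a_t³/μ).
So a_t = (μ t²/π²)^(1/3) = (3.986×10^5 × (8712)² / π²)^(1/3) = 14526 km.
Since a_t = (r₁ + r₂)/2, r₂ = 2a_t − r₁ = 2×14526 − 22400 = 6652 km.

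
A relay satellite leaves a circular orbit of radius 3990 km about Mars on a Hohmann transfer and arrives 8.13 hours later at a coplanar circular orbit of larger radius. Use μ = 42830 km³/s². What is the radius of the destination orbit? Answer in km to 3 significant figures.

Transfer time t = 8.13 hours = 29268 s, and t = π√(a_t³/μ).
So a_t = (μ t²/π²)^(1/3) = (42830 × (29268)² / π²)^(1/3) = 15491 km.
Since a_t = (r₁ + r₂)/2, r₂ = 2a_t − r₁ = 2×15491 − 3990 = 26992 km.

r₂ = 27000 km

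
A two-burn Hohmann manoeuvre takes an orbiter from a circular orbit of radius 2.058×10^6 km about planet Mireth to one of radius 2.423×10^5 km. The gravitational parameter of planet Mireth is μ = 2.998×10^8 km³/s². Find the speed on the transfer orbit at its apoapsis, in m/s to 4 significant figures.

Semi-major axis of the transfer orbit: a_t = (2.058×10^6 + 2.423×10^5)/2 = 1.15015×10^6 km.
At apoapsis, r = 2.058×10^6 km.
Applying v² = μ(2/r − 1/a_t): v = 5.540 km/s.

v = 5540 m/s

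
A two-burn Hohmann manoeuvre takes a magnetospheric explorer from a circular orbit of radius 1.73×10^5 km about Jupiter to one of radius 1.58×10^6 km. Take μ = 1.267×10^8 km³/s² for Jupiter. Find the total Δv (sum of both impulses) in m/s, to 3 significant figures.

Transfer-ellipse semi-major axis a_t = (r₁ + r₂)/2 = (1.730×10^5 + 1.580×10^6)/2 = 8.765×10^5 km.
At r₁ the circular-orbit speed is v₁ = √(μ/r₁) = 27.062 km/s.
Transfer-orbit speed at r₁ (vis-viva equation): v_p = √[μ(2/r₁ − 1/a_t)] = 36.334 km/s.
First burn Δv₁ = |v_p − v₁| = 9.272 km/s.
Circular speed at r₂: v₂ = √(μ/r₂) = 8.95488 km/s.
Transfer-orbit speed at r₂: v_a = √[μ(2/r₂ − 1/a_t)] = 3.97839 km/s.
Second burn Δv₂ = |v₂ − v_a| = 4.976 km/s.
Total Δv = Δv₁ + Δv₂ = 14.25 km/s.

Δv = 14200 m/s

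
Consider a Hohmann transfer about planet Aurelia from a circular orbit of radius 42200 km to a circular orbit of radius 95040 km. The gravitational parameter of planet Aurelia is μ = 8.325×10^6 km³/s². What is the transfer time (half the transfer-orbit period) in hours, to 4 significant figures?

Transfer-ellipse semi-major axis a_t = (r₁ + r₂)/2 = (42200 + 95040)/2 = 68620 km.
By Kepler's third law the transfer-orbit period is T = 2π√(a_t³/μ), so t = T/2 = 19572 s.
Converting: 19572 s ÷ 3600 s/hour = 5.437 hours.

t = 5.437 hours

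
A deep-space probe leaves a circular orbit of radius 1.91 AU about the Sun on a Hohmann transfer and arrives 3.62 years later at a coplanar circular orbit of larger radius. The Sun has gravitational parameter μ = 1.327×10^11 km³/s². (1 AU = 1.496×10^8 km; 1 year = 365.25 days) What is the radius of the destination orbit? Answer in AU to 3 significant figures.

In km: r₁ = 1.91 × 1.496×10^8 = 2.85736×10^8 km.
Transfer time t = 3.62 years × 365.25 × 86400 s = 1.14238512×10^8 s, and t = π√(a_t³/μ).
So a_t = (μ t²/π²)^(1/3) = (1.327×10^11 × (1.14238512×10^8)² / π²)^(1/3) = 5.5984×10^8 km.
Since a_t = (r₁ + r₂)/2, r₂ = 2a_t − r₁ = 2×5.5984×10^8 − 2.85736×10^8 = 8.33944×10^8 km.
In AU: r₂ = 8.33944×10^8 / 1.496×10^8 = 5.57 AU.

r₂ = 5.57 AU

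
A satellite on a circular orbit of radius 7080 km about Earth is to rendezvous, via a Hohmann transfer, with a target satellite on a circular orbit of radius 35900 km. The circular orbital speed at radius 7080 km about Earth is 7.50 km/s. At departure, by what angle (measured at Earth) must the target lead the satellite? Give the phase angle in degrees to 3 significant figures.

From the circular-orbit relation v² = μ/r at r = 7080 km: μ = v²r = (7.50)² × 7080 = 3.98250×10^5 km³/s².
The Hohmann ellipse has a_t = (r₁ + r₂)/2 = 21490 km.
The half-period of the transfer ellipse is t = π√(a_t³/μ) = 15680 s.
Target angular speed ω₂ = √(μ/r₂³) = 9.278×10^-5 rad/s.
Angle swept by the target during transfer: ω₂·t = 1.455 rad = 83.37°.
Arrival is 180° from departure on the ellipse, so φ = 180° − 83.37° = 96.6°.

φ = 96.6°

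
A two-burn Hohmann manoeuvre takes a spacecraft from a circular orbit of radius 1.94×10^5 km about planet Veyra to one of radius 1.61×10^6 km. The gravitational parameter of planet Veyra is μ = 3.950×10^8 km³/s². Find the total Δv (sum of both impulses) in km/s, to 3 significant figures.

Δv = 23.6 km/s

Transfer-ellipse semi-major axis a_t = (r₁ + r₂)/2 = (1.940×10^5 + 1.610×10^6)/2 = 9.020×10^5 km.
At r₁ the circular-orbit speed is v₁ = √(μ/r₁) = 45.12 km/s.
Transfer-orbit speed at r₁ (v² = μ(2/r − 1/a)): v_p = √[μ(2/r₁ − 1/a_t)] = 60.28 km/s.
First burn Δv₁ = |v_p − v₁| = 15.16 km/s.
Circular speed at r₂: v₂ = √(μ/r₂) = 15.663 km/s.
Transfer-orbit speed at r₂: v_a = √[μ(2/r₂ − 1/a_t)] = 7.2641 km/s.
Second burn Δv₂ = |v₂ − v_a| = 8.399 km/s.
Total Δv = Δv₁ + Δv₂ = 23.56 km/s.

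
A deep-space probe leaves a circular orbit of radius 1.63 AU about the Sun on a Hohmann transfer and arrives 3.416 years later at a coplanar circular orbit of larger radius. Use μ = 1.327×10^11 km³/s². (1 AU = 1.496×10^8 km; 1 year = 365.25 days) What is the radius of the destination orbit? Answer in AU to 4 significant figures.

In km: r₁ = 1.63 × 1.496×10^8 = 2.43848×10^8 km.
Transfer time t = 3.416 years × 365.25 × 86400 s = 1.078007616×10^8 s, and t = π√(a_t³/μ).
So a_t = (μ t²/π²)^(1/3) = (1.327×10^11 × (1.078007616×10^8)² / π²)^(1/3) = 5.3861×10^8 km.
Since a_t = (r₁ + r₂)/2, r₂ = 2a_t − r₁ = 2×5.3861×10^8 − 2.43848×10^8 = 8.33372×10^8 km.
In AU: r₂ = 8.33372×10^8 / 1.496×10^8 = 5.571 AU.

r₂ = 5.571 AU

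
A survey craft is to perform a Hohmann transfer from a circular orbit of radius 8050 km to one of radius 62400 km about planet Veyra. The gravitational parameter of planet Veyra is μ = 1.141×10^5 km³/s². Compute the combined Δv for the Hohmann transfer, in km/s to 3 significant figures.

Semi-major axis of the transfer orbit: a_t = (8050 + 62400)/2 = 35225 km.
Circular speed at r₁: v₁ = √(μ/r₁) = √(1.141×10^5/8050) = 3.765 km/s.
Transfer-orbit speed at r₁ (v² = μ(2/r − 1/a)): v_p = √[μ(2/r₁ − 1/a_t)] = 5.011 km/s.
First burn Δv₁ = |v_p − v₁| = 1.246 km/s.
Circular speed at r₂: v₂ = √(μ/r₂) = 1.3522 km/s.
Transfer-orbit speed at r₂: v_a = √[μ(2/r₂ − 1/a_t)] = 0.64643 km/s.
Second burn Δv₂ = |v₂ − v_a| = 0.7058 km/s.
Δv = Δv₁ + Δv₂ = 1.246 + 0.7058 = 1.952 km/s.

Δv = 1.95 km/s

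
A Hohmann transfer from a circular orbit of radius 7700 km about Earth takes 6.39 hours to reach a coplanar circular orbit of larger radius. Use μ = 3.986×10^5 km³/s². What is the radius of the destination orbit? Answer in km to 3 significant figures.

Transfer time t = 6.39 hours = 23004 s, and t = π√(a_t³/μ).
So a_t = (μ t²/π²)^(1/3) = (3.986×10^5 × (23004)² / π²)^(1/3) = 27751 km.
Since a_t = (r₁ + r₂)/2, r₂ = 2a_t − r₁ = 2×27751 − 7700 = 47802 km.

r₂ = 47800 km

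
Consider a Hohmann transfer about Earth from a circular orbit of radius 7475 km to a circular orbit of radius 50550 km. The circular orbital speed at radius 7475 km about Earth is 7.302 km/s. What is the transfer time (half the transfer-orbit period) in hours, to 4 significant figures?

From the circular-orbit relation v² = μ/r at r = 7475 km: μ = v²r = (7.302)² × 7475 = 3.98561×10^5 km³/s².
The Hohmann ellipse has a_t = (r₁ + r₂)/2 = 29012.5 km.
Transfer time t = π√(a_t³/μ) = π√((29012.5)³ / 3.98561×10^5) = 24590 s.
Converting: 24590 s ÷ 3600 s/hour = 6.831 hours.

t = 6.831 hours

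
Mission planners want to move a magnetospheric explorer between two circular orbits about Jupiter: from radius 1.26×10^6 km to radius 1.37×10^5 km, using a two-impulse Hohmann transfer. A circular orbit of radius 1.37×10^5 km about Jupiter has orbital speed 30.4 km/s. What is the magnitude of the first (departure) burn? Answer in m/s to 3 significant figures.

Δv₁ = 5580 m/s

From the circular-orbit relation v² = μ/r at r = 1.37×10^5 km: μ = v²r = (30.4)² × 1.37×10^5 = 1.26610×10^8 km³/s².
Transfer-ellipse semi-major axis a_t = (r₁ + r₂)/2 = (1.260×10^6 + 1.370×10^5)/2 = 6.985×10^5 km.
On the circular orbit at r = 1.260×10^6 km, v_c = √(μ/r) = 10.024 km/s.
Vis-viva on the transfer ellipse at r = 1.260×10^6 km gives v_t = √[μ(2/r − 1/a_t)] = 4.4394 km/s.
Δv₁ = |v_t − v_c| = |4.4394 − 10.024| = 5.585 km/s.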